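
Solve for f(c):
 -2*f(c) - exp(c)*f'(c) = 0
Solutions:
 f(c) = C1*exp(2*exp(-c))


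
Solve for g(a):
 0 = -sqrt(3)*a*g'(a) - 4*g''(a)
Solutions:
 g(a) = C1 + C2*erf(sqrt(2)*3^(1/4)*a/4)


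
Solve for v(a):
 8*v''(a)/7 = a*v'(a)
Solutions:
 v(a) = C1 + C2*erfi(sqrt(7)*a/4)


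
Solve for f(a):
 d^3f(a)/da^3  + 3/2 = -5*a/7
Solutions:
 f(a) = C1 + C2*a + C3*a^2 - 5*a^4/168 - a^3/4


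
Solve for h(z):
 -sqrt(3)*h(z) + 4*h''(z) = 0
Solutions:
 h(z) = C1*exp(-3^(1/4)*z/2) + C2*exp(3^(1/4)*z/2)


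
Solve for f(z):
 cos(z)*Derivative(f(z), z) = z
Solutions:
 f(z) = C1 + Integral(z/cos(z), z)


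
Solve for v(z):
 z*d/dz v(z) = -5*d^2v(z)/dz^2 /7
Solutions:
 v(z) = C1 + C2*erf(sqrt(70)*z/10)


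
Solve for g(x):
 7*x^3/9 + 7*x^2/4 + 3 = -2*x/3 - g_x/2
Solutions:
 g(x) = C1 - 7*x^4/18 - 7*x^3/6 - 2*x^2/3 - 6*x


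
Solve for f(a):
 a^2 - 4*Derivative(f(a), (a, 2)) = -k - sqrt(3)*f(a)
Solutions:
 f(a) = C1*exp(-3^(1/4)*a/2) + C2*exp(3^(1/4)*a/2) - sqrt(3)*a^2/3 - sqrt(3)*k/3 - 8/3


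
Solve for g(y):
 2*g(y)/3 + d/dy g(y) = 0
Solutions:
 g(y) = C1*exp(-2*y/3)


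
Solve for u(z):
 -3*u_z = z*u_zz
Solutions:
 u(z) = C1 + C2/z^2


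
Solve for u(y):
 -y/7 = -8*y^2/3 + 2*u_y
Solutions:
 u(y) = C1 + 4*y^3/9 - y^2/28


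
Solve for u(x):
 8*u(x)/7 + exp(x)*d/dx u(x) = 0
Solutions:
 u(x) = C1*exp(8*exp(-x)/7)


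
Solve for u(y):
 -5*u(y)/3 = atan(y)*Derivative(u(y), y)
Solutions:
 u(y) = C1*exp(-5*Integral(1/atan(y), y)/3)


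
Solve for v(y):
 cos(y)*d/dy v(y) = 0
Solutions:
 v(y) = C1


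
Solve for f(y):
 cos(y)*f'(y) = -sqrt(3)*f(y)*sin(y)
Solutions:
 f(y) = C1*cos(y)^(sqrt(3))


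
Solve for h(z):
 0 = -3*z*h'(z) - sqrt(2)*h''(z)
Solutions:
 h(z) = C1 + C2*erf(2^(1/4)*sqrt(3)*z/2)


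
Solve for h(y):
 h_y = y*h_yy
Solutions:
 h(y) = C1 + C2*y^2


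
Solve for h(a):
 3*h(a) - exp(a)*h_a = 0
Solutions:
 h(a) = C1*exp(-3*exp(-a))


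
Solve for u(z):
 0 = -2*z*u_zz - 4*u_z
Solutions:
 u(z) = C1 + C2/z


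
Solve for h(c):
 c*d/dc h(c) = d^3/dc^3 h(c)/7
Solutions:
 h(c) = C1 + Integral(C2*airyai(7^(1/3)*c) + C3*airybi(7^(1/3)*c), c)


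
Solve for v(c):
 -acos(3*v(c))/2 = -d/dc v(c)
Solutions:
 Integral(1/acos(3*_y), (_y, v(c))) = C1 + c/2


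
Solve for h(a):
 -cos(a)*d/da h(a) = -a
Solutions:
 h(a) = C1 + Integral(a/cos(a), a)


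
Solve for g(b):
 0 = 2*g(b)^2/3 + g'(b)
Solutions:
 g(b) = 3/(C1 + 2*b)


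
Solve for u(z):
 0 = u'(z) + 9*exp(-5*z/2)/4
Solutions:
 u(z) = C1 + 9*exp(-5*z/2)/10


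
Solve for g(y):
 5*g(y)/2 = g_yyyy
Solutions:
 g(y) = C1*exp(-2^(3/4)*5^(1/4)*y/2) + C2*exp(2^(3/4)*5^(1/4)*y/2) + C3*sin(2^(3/4)*5^(1/4)*y/2) + C4*cos(2^(3/4)*5^(1/4)*y/2)


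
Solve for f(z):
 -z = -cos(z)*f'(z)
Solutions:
 f(z) = C1 + Integral(z/cos(z), z)


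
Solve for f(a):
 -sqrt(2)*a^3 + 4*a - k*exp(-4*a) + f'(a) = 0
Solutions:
 f(a) = C1 + sqrt(2)*a^4/4 - 2*a^2 - k*exp(-4*a)/4


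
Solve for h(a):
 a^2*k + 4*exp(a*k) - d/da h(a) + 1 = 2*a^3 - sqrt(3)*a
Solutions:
 h(a) = C1 - a^4/2 + a^3*k/3 + sqrt(3)*a^2/2 + a + 4*exp(a*k)/k


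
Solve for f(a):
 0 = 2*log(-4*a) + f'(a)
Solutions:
 f(a) = C1 - 2*a*log(-a) + 2*a*(1 - 2*log(2))


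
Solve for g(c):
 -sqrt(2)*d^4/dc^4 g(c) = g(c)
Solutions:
 g(c) = (C1*sin(2^(3/8)*c/2) + C2*cos(2^(3/8)*c/2))*exp(-2^(3/8)*c/2) + (C3*sin(2^(3/8)*c/2) + C4*cos(2^(3/8)*c/2))*exp(2^(3/8)*c/2)


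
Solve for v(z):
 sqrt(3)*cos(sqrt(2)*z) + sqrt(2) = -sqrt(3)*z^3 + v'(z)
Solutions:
 v(z) = C1 + sqrt(3)*z^4/4 + sqrt(2)*z + sqrt(6)*sin(sqrt(2)*z)/2


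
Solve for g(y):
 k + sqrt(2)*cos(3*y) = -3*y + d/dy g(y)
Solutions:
 g(y) = C1 + k*y + 3*y^2/2 + sqrt(2)*sin(3*y)/3


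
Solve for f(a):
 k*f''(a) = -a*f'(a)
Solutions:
 f(a) = C1 + C2*sqrt(k)*erf(sqrt(2)*a*sqrt(1/k)/2)


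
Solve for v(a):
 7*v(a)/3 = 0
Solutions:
 v(a) = 0


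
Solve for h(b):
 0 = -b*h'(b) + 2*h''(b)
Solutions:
 h(b) = C1 + C2*erfi(b/2)


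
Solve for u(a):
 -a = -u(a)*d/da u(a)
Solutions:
 u(a) = -sqrt(C1 + a^2)
 u(a) = sqrt(C1 + a^2)


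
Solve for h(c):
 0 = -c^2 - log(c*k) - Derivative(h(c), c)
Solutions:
 h(c) = C1 - c^3/3 - c*log(c*k) + c


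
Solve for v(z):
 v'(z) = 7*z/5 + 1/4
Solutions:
 v(z) = C1 + 7*z^2/10 + z/4


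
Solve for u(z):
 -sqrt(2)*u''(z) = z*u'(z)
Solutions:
 u(z) = C1 + C2*erf(2^(1/4)*z/2)


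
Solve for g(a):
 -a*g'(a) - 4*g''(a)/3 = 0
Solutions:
 g(a) = C1 + C2*erf(sqrt(6)*a/4)


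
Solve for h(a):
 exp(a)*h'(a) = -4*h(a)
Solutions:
 h(a) = C1*exp(4*exp(-a))


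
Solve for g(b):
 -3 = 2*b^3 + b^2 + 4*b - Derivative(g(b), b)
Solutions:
 g(b) = C1 + b^4/2 + b^3/3 + 2*b^2 + 3*b


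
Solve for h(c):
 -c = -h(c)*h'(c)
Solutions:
 h(c) = -sqrt(C1 + c^2)
 h(c) = sqrt(C1 + c^2)


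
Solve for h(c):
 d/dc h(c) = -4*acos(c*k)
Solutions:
 h(c) = C1 - 4*Piecewise((c*acos(c*k) - sqrt(-c^2*k^2 + 1)/k, Ne(k, 0)), (pi*c/2, True))


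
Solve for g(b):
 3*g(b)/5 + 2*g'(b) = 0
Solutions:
 g(b) = C1*exp(-3*b/10)


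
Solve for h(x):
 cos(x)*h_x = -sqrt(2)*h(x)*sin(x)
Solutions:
 h(x) = C1*cos(x)^(sqrt(2))


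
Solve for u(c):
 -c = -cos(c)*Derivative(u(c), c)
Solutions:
 u(c) = C1 + Integral(c/cos(c), c)


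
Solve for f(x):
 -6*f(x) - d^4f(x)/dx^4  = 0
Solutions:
 f(x) = (C1*sin(2^(3/4)*3^(1/4)*x/2) + C2*cos(2^(3/4)*3^(1/4)*x/2))*exp(-2^(3/4)*3^(1/4)*x/2) + (C3*sin(2^(3/4)*3^(1/4)*x/2) + C4*cos(2^(3/4)*3^(1/4)*x/2))*exp(2^(3/4)*3^(1/4)*x/2)


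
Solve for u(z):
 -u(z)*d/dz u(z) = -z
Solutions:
 u(z) = -sqrt(C1 + z^2)
 u(z) = sqrt(C1 + z^2)


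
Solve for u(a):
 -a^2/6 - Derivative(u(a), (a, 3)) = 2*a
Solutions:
 u(a) = C1 + C2*a + C3*a^2 - a^5/360 - a^4/12


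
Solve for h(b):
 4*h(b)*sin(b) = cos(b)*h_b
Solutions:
 h(b) = C1/cos(b)^4


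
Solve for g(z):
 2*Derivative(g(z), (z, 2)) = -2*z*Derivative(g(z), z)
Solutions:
 g(z) = C1 + C2*erf(sqrt(2)*z/2)


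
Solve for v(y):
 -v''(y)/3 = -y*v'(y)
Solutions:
 v(y) = C1 + C2*erfi(sqrt(6)*y/2)


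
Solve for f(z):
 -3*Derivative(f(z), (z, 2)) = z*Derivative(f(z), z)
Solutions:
 f(z) = C1 + C2*erf(sqrt(6)*z/6)


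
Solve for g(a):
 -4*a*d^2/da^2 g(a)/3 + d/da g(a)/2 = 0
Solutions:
 g(a) = C1 + C2*a^(11/8)


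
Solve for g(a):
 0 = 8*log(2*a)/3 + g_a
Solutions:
 g(a) = C1 - 8*a*log(a)/3 - 8*a*log(2)/3 + 8*a/3


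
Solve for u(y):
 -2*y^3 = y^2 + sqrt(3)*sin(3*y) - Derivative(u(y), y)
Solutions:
 u(y) = C1 + y^4/2 + y^3/3 - sqrt(3)*cos(3*y)/3


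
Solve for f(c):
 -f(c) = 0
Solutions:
 f(c) = 0


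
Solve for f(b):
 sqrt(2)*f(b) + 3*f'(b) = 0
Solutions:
 f(b) = C1*exp(-sqrt(2)*b/3)


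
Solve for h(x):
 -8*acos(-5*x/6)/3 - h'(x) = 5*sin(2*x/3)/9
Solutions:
 h(x) = C1 - 8*x*acos(-5*x/6)/3 - 8*sqrt(36 - 25*x^2)/15 + 5*cos(2*x/3)/6


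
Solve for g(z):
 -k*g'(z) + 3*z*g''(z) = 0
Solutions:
 g(z) = C1 + z^(re(k)/3 + 1)*(C2*sin(log(z)*Abs(im(k))/3) + C3*cos(log(z)*im(k)/3))


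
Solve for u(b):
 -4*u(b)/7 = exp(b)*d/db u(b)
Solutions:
 u(b) = C1*exp(4*exp(-b)/7)


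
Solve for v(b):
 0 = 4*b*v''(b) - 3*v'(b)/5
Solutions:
 v(b) = C1 + C2*b^(23/20)


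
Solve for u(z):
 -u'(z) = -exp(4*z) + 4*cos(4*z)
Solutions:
 u(z) = C1 + exp(4*z)/4 - sin(4*z)


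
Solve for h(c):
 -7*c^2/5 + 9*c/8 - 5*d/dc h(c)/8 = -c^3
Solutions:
 h(c) = C1 + 2*c^4/5 - 56*c^3/75 + 9*c^2/10


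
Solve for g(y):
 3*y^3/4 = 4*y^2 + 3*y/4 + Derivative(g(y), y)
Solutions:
 g(y) = C1 + 3*y^4/16 - 4*y^3/3 - 3*y^2/8


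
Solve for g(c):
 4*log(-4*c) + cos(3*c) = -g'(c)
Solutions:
 g(c) = C1 - 4*c*log(-c) - 8*c*log(2) + 4*c - sin(3*c)/3


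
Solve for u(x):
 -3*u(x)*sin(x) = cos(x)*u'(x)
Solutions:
 u(x) = C1*cos(x)^3


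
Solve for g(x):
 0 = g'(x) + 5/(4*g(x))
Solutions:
 g(x) = -sqrt(C1 - 10*x)/2
 g(x) = sqrt(C1 - 10*x)/2


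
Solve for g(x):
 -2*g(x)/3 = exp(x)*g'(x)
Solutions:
 g(x) = C1*exp(2*exp(-x)/3)


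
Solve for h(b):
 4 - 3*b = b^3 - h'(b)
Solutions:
 h(b) = C1 + b^4/4 + 3*b^2/2 - 4*b


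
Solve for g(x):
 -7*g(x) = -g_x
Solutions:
 g(x) = C1*exp(7*x)


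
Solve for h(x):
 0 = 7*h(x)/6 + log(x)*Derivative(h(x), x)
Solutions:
 h(x) = C1*exp(-7*li(x)/6)


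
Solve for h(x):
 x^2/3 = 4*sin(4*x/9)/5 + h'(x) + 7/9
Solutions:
 h(x) = C1 + x^3/9 - 7*x/9 + 9*cos(4*x/9)/5


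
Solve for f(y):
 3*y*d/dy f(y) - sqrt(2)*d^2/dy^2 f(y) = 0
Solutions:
 f(y) = C1 + C2*erfi(2^(1/4)*sqrt(3)*y/2)


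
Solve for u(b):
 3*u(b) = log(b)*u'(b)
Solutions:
 u(b) = C1*exp(3*li(b))


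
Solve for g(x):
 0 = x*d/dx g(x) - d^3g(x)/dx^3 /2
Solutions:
 g(x) = C1 + Integral(C2*airyai(2^(1/3)*x) + C3*airybi(2^(1/3)*x), x)


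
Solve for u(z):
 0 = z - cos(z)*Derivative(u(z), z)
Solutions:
 u(z) = C1 + Integral(z/cos(z), z)


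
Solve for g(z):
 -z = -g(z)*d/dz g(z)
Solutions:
 g(z) = -sqrt(C1 + z^2)
 g(z) = sqrt(C1 + z^2)


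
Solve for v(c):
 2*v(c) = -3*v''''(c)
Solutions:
 v(c) = (C1*sin(6^(3/4)*c/6) + C2*cos(6^(3/4)*c/6))*exp(-6^(3/4)*c/6) + (C3*sin(6^(3/4)*c/6) + C4*cos(6^(3/4)*c/6))*exp(6^(3/4)*c/6)


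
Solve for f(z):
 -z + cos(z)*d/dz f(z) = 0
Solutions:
 f(z) = C1 + Integral(z/cos(z), z)


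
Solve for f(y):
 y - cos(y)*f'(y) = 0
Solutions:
 f(y) = C1 + Integral(y/cos(y), y)


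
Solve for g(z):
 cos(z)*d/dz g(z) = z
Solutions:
 g(z) = C1 + Integral(z/cos(z), z)


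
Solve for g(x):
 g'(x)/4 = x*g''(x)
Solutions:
 g(x) = C1 + C2*x^(5/4)


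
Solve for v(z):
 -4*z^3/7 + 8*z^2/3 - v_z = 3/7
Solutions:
 v(z) = C1 - z^4/7 + 8*z^3/9 - 3*z/7


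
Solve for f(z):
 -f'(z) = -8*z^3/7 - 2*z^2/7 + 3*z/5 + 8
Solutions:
 f(z) = C1 + 2*z^4/7 + 2*z^3/21 - 3*z^2/10 - 8*z


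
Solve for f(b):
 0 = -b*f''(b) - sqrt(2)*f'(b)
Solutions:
 f(b) = C1 + C2*b^(1 - sqrt(2))


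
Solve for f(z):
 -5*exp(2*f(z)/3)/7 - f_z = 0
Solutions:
 f(z) = 3*log(-sqrt(-1/(C1 - 5*z))) - 3*log(2) + 3*log(42)/2
 f(z) = 3*log(-1/(C1 - 5*z))/2 - 3*log(2) + 3*log(42)/2


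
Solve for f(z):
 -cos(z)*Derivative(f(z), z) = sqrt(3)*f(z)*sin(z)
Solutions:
 f(z) = C1*cos(z)^(sqrt(3))


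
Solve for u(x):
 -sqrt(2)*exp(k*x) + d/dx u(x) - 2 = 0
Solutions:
 u(x) = C1 + 2*x + sqrt(2)*exp(k*x)/k


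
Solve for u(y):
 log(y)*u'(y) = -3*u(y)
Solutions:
 u(y) = C1*exp(-3*li(y))


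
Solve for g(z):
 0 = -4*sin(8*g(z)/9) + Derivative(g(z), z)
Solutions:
 -4*z + 9*log(cos(8*g(z)/9) - 1)/16 - 9*log(cos(8*g(z)/9) + 1)/16 = C1


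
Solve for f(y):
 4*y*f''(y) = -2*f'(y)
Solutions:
 f(y) = C1 + C2*sqrt(y)


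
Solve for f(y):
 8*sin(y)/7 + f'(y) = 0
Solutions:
 f(y) = C1 + 8*cos(y)/7


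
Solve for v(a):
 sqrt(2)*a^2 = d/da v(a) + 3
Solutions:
 v(a) = C1 + sqrt(2)*a^3/3 - 3*a


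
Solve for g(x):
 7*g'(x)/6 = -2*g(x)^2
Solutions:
 g(x) = 7/(C1 + 12*x)


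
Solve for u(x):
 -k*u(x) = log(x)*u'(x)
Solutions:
 u(x) = C1*exp(-k*li(x))


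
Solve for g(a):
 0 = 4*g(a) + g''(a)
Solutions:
 g(a) = C1*sin(2*a) + C2*cos(2*a)


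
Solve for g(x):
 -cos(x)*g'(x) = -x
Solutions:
 g(x) = C1 + Integral(x/cos(x), x)


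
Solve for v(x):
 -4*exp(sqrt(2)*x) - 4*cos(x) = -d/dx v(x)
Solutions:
 v(x) = C1 + 2*sqrt(2)*exp(sqrt(2)*x) + 4*sin(x)


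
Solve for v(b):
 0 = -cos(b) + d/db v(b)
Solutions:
 v(b) = C1 + sin(b)


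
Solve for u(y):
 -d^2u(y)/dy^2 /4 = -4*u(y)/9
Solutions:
 u(y) = C1*exp(-4*y/3) + C2*exp(4*y/3)


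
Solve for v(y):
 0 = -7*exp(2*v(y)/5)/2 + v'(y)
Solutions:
 v(y) = 5*log(-sqrt(-1/(C1 + 7*y))) + 5*log(5)/2
 v(y) = 5*log(-1/(C1 + 7*y))/2 + 5*log(5)/2


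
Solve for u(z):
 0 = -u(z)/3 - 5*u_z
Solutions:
 u(z) = C1*exp(-z/15)


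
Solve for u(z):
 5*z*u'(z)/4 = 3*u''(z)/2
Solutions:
 u(z) = C1 + C2*erfi(sqrt(15)*z/6)


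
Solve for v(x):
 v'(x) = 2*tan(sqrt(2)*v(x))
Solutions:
 v(x) = sqrt(2)*(pi - asin(C1*exp(2*sqrt(2)*x)))/2
 v(x) = sqrt(2)*asin(C1*exp(2*sqrt(2)*x))/2


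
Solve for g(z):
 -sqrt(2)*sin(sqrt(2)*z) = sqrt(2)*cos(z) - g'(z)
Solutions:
 g(z) = C1 + sqrt(2)*sin(z) - cos(sqrt(2)*z)


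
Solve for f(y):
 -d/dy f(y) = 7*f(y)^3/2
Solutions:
 f(y) = -sqrt(-1/(C1 - 7*y))
 f(y) = sqrt(-1/(C1 - 7*y))


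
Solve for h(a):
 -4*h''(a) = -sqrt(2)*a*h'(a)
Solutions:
 h(a) = C1 + C2*erfi(2^(3/4)*a/4)


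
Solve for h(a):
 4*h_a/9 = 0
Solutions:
 h(a) = C1


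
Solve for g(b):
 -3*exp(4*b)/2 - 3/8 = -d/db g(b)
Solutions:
 g(b) = C1 + 3*b/8 + 3*exp(4*b)/8


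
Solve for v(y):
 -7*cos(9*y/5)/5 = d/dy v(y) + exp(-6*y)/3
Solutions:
 v(y) = C1 - 7*sin(9*y/5)/9 + exp(-6*y)/18


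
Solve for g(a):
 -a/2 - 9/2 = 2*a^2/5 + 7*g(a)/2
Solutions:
 g(a) = -4*a^2/35 - a/7 - 9/7


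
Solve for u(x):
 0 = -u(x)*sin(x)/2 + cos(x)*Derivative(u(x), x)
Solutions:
 u(x) = C1/sqrt(cos(x))


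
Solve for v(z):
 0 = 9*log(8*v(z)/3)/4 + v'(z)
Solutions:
 4*Integral(1/(log(_y) - log(3) + 3*log(2)), (_y, v(z)))/9 = C1 - z


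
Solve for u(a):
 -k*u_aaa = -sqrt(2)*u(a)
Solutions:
 u(a) = C1*exp(2^(1/6)*a*(1/k)^(1/3)) + C2*exp(2^(1/6)*a*(-1 + sqrt(3)*I)*(1/k)^(1/3)/2) + C3*exp(-2^(1/6)*a*(1 + sqrt(3)*I)*(1/k)^(1/3)/2)


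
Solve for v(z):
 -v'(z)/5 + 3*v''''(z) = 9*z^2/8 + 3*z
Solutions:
 v(z) = C1 + C4*exp(15^(2/3)*z/15) - 15*z^3/8 - 15*z^2/2 + (C2*sin(3^(1/6)*5^(2/3)*z/10) + C3*cos(3^(1/6)*5^(2/3)*z/10))*exp(-15^(2/3)*z/30)


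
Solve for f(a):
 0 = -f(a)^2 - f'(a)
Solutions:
 f(a) = 1/(C1 + a)


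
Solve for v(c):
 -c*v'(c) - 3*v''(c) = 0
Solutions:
 v(c) = C1 + C2*erf(sqrt(6)*c/6)


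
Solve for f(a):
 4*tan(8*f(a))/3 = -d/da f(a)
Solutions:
 f(a) = -asin(C1*exp(-32*a/3))/8 + pi/8
 f(a) = asin(C1*exp(-32*a/3))/8


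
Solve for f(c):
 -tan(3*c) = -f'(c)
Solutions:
 f(c) = C1 - log(cos(3*c))/3


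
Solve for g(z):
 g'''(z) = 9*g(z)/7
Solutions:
 g(z) = C3*exp(21^(2/3)*z/7) + (C1*sin(3*3^(1/6)*7^(2/3)*z/14) + C2*cos(3*3^(1/6)*7^(2/3)*z/14))*exp(-21^(2/3)*z/14)


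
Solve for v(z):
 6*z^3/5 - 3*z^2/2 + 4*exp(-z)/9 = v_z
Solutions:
 v(z) = C1 + 3*z^4/10 - z^3/2 - 4*exp(-z)/9


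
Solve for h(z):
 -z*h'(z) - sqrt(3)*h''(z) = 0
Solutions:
 h(z) = C1 + C2*erf(sqrt(2)*3^(3/4)*z/6)


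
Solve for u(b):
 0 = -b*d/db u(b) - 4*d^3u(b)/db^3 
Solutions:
 u(b) = C1 + Integral(C2*airyai(-2^(1/3)*b/2) + C3*airybi(-2^(1/3)*b/2), b)


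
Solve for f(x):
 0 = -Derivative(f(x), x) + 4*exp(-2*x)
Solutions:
 f(x) = C1 - 2*exp(-2*x)


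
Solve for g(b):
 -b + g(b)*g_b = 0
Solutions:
 g(b) = -sqrt(C1 + b^2)
 g(b) = sqrt(C1 + b^2)


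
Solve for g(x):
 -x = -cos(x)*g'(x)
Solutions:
 g(x) = C1 + Integral(x/cos(x), x)


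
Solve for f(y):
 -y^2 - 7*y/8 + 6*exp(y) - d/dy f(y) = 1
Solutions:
 f(y) = C1 - y^3/3 - 7*y^2/16 - y + 6*exp(y)


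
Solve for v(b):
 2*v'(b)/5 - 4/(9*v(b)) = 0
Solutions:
 v(b) = -sqrt(C1 + 20*b)/3
 v(b) = sqrt(C1 + 20*b)/3


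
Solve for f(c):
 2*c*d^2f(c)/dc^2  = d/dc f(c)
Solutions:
 f(c) = C1 + C2*c^(3/2)


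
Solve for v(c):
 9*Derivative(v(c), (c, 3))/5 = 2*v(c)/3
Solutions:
 v(c) = C3*exp(10^(1/3)*c/3) + (C1*sin(10^(1/3)*sqrt(3)*c/6) + C2*cos(10^(1/3)*sqrt(3)*c/6))*exp(-10^(1/3)*c/6)


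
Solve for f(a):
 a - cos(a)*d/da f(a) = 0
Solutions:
 f(a) = C1 + Integral(a/cos(a), a)


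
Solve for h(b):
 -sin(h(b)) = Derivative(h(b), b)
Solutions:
 h(b) = -acos((-C1 - exp(2*b))/(C1 - exp(2*b))) + 2*pi
 h(b) = acos((-C1 - exp(2*b))/(C1 - exp(2*b)))


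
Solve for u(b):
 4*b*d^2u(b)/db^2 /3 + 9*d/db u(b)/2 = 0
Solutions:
 u(b) = C1 + C2/b^(19/8)


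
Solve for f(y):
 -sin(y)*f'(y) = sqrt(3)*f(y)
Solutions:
 f(y) = C1*(cos(y) + 1)^(sqrt(3)/2)/(cos(y) - 1)^(sqrt(3)/2)


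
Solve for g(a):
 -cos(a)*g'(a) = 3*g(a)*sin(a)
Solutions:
 g(a) = C1*cos(a)^3


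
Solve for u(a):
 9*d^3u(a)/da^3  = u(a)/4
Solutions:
 u(a) = C3*exp(6^(1/3)*a/6) + (C1*sin(2^(1/3)*3^(5/6)*a/12) + C2*cos(2^(1/3)*3^(5/6)*a/12))*exp(-6^(1/3)*a/12)


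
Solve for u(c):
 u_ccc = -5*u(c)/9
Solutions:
 u(c) = C3*exp(-15^(1/3)*c/3) + (C1*sin(3^(5/6)*5^(1/3)*c/6) + C2*cos(3^(5/6)*5^(1/3)*c/6))*exp(15^(1/3)*c/6)


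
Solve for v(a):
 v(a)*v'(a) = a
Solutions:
 v(a) = -sqrt(C1 + a^2)
 v(a) = sqrt(C1 + a^2)


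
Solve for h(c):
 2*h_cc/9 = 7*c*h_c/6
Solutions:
 h(c) = C1 + C2*erfi(sqrt(42)*c/4)


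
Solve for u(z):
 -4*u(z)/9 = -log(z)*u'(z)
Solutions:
 u(z) = C1*exp(4*li(z)/9)


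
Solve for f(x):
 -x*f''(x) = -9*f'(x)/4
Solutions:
 f(x) = C1 + C2*x^(13/4)


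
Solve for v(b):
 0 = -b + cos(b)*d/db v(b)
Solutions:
 v(b) = C1 + Integral(b/cos(b), b)


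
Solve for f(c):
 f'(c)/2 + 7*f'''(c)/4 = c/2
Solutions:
 f(c) = C1 + C2*sin(sqrt(14)*c/7) + C3*cos(sqrt(14)*c/7) + c^2/2


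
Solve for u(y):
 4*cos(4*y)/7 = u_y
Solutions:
 u(y) = C1 + sin(4*y)/7


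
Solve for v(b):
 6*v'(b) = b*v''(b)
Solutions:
 v(b) = C1 + C2*b^7


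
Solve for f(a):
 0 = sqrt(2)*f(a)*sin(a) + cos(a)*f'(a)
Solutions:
 f(a) = C1*cos(a)^(sqrt(2))


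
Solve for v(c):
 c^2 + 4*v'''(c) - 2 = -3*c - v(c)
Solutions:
 v(c) = C3*exp(-2^(1/3)*c/2) - c^2 - 3*c + (C1*sin(2^(1/3)*sqrt(3)*c/4) + C2*cos(2^(1/3)*sqrt(3)*c/4))*exp(2^(1/3)*c/4) + 2


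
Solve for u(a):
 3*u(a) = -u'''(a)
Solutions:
 u(a) = C3*exp(-3^(1/3)*a) + (C1*sin(3^(5/6)*a/2) + C2*cos(3^(5/6)*a/2))*exp(3^(1/3)*a/2)


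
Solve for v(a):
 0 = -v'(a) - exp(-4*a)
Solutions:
 v(a) = C1 + exp(-4*a)/4


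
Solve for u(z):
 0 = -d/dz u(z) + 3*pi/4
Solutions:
 u(z) = C1 + 3*pi*z/4


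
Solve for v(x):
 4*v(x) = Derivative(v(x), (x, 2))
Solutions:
 v(x) = C1*exp(-2*x) + C2*exp(2*x)


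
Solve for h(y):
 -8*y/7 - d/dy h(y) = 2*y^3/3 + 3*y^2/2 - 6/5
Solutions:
 h(y) = C1 - y^4/6 - y^3/2 - 4*y^2/7 + 6*y/5


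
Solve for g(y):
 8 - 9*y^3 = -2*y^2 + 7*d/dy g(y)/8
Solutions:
 g(y) = C1 - 18*y^4/7 + 16*y^3/21 + 64*y/7


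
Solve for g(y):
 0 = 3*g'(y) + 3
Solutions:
 g(y) = C1 - y


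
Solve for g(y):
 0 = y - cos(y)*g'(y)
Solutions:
 g(y) = C1 + Integral(y/cos(y), y)


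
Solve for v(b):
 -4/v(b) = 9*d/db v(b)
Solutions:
 v(b) = -sqrt(C1 - 8*b)/3
 v(b) = sqrt(C1 - 8*b)/3


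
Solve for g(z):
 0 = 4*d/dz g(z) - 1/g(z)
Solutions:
 g(z) = -sqrt(C1 + 2*z)/2
 g(z) = sqrt(C1 + 2*z)/2


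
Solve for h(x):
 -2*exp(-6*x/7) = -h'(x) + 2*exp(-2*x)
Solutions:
 h(x) = C1 - exp(-2*x) - 7*exp(-6*x/7)/3


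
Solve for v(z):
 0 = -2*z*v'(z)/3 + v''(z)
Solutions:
 v(z) = C1 + C2*erfi(sqrt(3)*z/3)


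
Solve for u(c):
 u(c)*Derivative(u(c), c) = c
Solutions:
 u(c) = -sqrt(C1 + c^2)
 u(c) = sqrt(C1 + c^2)


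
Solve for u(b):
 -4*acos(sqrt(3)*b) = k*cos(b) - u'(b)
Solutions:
 u(b) = C1 + 4*b*acos(sqrt(3)*b) + k*sin(b) - 4*sqrt(3)*sqrt(1 - 3*b^2)/3


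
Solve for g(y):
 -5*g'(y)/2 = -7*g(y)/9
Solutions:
 g(y) = C1*exp(14*y/45)


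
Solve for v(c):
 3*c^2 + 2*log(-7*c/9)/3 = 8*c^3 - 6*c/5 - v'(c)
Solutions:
 v(c) = C1 + 2*c^4 - c^3 - 3*c^2/5 - 2*c*log(-c)/3 + c*(-log(7) + 2/3 + log(21)/3 + log(3))


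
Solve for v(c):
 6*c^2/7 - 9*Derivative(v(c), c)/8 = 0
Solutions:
 v(c) = C1 + 16*c^3/63


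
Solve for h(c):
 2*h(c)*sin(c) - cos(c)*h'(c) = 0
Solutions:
 h(c) = C1/cos(c)^2


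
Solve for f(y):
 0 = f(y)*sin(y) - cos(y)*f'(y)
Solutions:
 f(y) = C1/cos(y)


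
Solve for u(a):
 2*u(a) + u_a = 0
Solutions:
 u(a) = C1*exp(-2*a)


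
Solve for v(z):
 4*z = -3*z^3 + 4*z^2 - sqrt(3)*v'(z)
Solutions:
 v(z) = C1 - sqrt(3)*z^4/4 + 4*sqrt(3)*z^3/9 - 2*sqrt(3)*z^2/3


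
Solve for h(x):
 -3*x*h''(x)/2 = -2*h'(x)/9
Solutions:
 h(x) = C1 + C2*x^(31/27)


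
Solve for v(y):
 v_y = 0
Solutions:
 v(y) = C1


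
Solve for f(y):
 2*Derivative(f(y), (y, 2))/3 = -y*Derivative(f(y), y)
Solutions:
 f(y) = C1 + C2*erf(sqrt(3)*y/2)


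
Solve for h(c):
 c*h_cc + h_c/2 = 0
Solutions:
 h(c) = C1 + C2*sqrt(c)


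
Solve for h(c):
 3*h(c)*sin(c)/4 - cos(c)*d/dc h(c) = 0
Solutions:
 h(c) = C1/cos(c)^(3/4)


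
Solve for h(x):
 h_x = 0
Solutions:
 h(x) = C1


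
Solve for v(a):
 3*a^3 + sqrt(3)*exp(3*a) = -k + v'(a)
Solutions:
 v(a) = C1 + 3*a^4/4 + a*k + sqrt(3)*exp(3*a)/3


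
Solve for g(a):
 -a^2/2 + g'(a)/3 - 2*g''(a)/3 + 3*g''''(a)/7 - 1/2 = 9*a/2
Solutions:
 g(a) = C1 + C2*exp(a*(4*18^(1/3)*7^(2/3)/(sqrt(57) + 27)^(1/3) + 84^(1/3)*(sqrt(57) + 27)^(1/3))/36)*sin(3^(1/6)*a*(-28^(1/3)*3^(2/3)*(sqrt(57) + 27)^(1/3) + 12*2^(1/3)*7^(2/3)/(sqrt(57) + 27)^(1/3))/36) + C3*exp(a*(4*18^(1/3)*7^(2/3)/(sqrt(57) + 27)^(1/3) + 84^(1/3)*(sqrt(57) + 27)^(1/3))/36)*cos(3^(1/6)*a*(-28^(1/3)*3^(2/3)*(sqrt(57) + 27)^(1/3) + 12*2^(1/3)*7^(2/3)/(sqrt(57) + 27)^(1/3))/36) + C4*exp(-a*(4*18^(1/3)*7^(2/3)/(sqrt(57) + 27)^(1/3) + 84^(1/3)*(sqrt(57) + 27)^(1/3))/18) + a^3/2 + 39*a^2/4 + 81*a/2


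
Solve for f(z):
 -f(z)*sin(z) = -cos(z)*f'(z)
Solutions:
 f(z) = C1/cos(z)


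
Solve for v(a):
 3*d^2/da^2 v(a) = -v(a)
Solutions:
 v(a) = C1*sin(sqrt(3)*a/3) + C2*cos(sqrt(3)*a/3)


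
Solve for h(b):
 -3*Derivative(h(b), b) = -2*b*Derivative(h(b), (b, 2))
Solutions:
 h(b) = C1 + C2*b^(5/2)


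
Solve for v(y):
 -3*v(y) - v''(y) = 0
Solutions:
 v(y) = C1*sin(sqrt(3)*y) + C2*cos(sqrt(3)*y)


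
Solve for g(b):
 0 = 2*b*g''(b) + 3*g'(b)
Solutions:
 g(b) = C1 + C2/sqrt(b)


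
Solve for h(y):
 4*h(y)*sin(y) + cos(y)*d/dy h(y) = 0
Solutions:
 h(y) = C1*cos(y)^4


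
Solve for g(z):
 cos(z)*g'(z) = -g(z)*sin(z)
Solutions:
 g(z) = C1*cos(z)


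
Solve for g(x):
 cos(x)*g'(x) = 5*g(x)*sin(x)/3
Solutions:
 g(x) = C1/cos(x)^(5/3)


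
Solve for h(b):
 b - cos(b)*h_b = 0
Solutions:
 h(b) = C1 + Integral(b/cos(b), b)


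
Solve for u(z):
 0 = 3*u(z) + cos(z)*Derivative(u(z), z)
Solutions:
 u(z) = C1*(sin(z) - 1)^(3/2)/(sin(z) + 1)^(3/2)


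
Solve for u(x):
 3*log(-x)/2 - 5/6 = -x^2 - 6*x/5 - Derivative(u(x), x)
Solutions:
 u(x) = C1 - x^3/3 - 3*x^2/5 - 3*x*log(-x)/2 + 7*x/3


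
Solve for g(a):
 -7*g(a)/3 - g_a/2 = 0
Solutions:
 g(a) = C1*exp(-14*a/3)


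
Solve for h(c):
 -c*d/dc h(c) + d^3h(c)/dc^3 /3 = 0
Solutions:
 h(c) = C1 + Integral(C2*airyai(3^(1/3)*c) + C3*airybi(3^(1/3)*c), c)


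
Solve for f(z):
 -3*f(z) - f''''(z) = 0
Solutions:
 f(z) = (C1*sin(sqrt(2)*3^(1/4)*z/2) + C2*cos(sqrt(2)*3^(1/4)*z/2))*exp(-sqrt(2)*3^(1/4)*z/2) + (C3*sin(sqrt(2)*3^(1/4)*z/2) + C4*cos(sqrt(2)*3^(1/4)*z/2))*exp(sqrt(2)*3^(1/4)*z/2)


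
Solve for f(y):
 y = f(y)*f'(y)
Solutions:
 f(y) = -sqrt(C1 + y^2)
 f(y) = sqrt(C1 + y^2)


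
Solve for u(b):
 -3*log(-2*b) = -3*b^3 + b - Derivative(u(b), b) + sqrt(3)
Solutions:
 u(b) = C1 - 3*b^4/4 + b^2/2 + 3*b*log(-b) + b*(-3 + sqrt(3) + 3*log(2))


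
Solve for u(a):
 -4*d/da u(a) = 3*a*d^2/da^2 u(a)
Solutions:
 u(a) = C1 + C2/a^(1/3)


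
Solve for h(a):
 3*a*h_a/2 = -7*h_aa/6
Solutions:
 h(a) = C1 + C2*erf(3*sqrt(14)*a/14)


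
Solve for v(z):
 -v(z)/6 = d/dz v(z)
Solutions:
 v(z) = C1*exp(-z/6)


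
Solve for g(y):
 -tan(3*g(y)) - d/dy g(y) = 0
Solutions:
 g(y) = -asin(C1*exp(-3*y))/3 + pi/3
 g(y) = asin(C1*exp(-3*y))/3


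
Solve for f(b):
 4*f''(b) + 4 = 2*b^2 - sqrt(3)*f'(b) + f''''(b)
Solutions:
 f(b) = C1 + C2*exp(-sqrt(3)*b) + C3*exp(b*(sqrt(3) + sqrt(7))/2) + C4*exp(b*(-sqrt(7) + sqrt(3))/2) + 2*sqrt(3)*b^3/9 - 8*b^2/3 + 52*sqrt(3)*b/9


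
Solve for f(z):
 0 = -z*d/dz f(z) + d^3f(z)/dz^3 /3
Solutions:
 f(z) = C1 + Integral(C2*airyai(3^(1/3)*z) + C3*airybi(3^(1/3)*z), z)


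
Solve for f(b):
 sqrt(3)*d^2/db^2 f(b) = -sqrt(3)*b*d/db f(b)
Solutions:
 f(b) = C1 + C2*erf(sqrt(2)*b/2)


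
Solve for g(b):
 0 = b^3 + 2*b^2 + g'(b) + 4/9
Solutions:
 g(b) = C1 - b^4/4 - 2*b^3/3 - 4*b/9


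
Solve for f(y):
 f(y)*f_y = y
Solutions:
 f(y) = -sqrt(C1 + y^2)
 f(y) = sqrt(C1 + y^2)


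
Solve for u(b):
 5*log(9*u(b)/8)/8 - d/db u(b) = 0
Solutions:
 8*Integral(1/(-log(_y) - 2*log(3) + 3*log(2)), (_y, u(b)))/5 = C1 - b


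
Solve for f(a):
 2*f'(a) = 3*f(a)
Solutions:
 f(a) = C1*exp(3*a/2)


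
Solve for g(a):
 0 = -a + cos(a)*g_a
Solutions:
 g(a) = C1 + Integral(a/cos(a), a)


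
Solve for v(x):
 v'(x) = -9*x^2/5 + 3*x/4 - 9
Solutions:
 v(x) = C1 - 3*x^3/5 + 3*x^2/8 - 9*x


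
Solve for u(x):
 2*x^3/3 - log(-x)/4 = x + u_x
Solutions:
 u(x) = C1 + x^4/6 - x^2/2 - x*log(-x)/4 + x/4


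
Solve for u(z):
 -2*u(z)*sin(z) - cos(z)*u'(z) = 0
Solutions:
 u(z) = C1*cos(z)^2


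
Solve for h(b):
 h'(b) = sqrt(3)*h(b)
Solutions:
 h(b) = C1*exp(sqrt(3)*b)


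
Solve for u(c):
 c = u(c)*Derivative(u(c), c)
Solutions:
 u(c) = -sqrt(C1 + c^2)
 u(c) = sqrt(C1 + c^2)


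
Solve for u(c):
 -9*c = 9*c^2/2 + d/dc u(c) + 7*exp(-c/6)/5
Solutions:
 u(c) = C1 - 3*c^3/2 - 9*c^2/2 + 42*exp(-c/6)/5


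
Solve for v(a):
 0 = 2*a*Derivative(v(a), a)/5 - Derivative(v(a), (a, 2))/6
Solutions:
 v(a) = C1 + C2*erfi(sqrt(30)*a/5)


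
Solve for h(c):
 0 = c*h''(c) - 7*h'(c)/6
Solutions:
 h(c) = C1 + C2*c^(13/6)


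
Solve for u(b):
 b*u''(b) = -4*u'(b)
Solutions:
 u(b) = C1 + C2/b^3


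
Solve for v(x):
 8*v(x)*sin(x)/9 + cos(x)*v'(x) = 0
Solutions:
 v(x) = C1*cos(x)^(8/9)


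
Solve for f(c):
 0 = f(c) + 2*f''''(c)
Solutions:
 f(c) = (C1*sin(2^(1/4)*c/2) + C2*cos(2^(1/4)*c/2))*exp(-2^(1/4)*c/2) + (C3*sin(2^(1/4)*c/2) + C4*cos(2^(1/4)*c/2))*exp(2^(1/4)*c/2)


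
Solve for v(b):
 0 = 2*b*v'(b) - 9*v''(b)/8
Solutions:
 v(b) = C1 + C2*erfi(2*sqrt(2)*b/3)


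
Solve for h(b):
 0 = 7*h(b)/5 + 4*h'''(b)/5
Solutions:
 h(b) = C3*exp(-14^(1/3)*b/2) + (C1*sin(14^(1/3)*sqrt(3)*b/4) + C2*cos(14^(1/3)*sqrt(3)*b/4))*exp(14^(1/3)*b/4)


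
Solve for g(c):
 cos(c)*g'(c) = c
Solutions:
 g(c) = C1 + Integral(c/cos(c), c)


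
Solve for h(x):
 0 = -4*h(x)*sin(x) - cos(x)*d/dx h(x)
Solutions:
 h(x) = C1*cos(x)^4


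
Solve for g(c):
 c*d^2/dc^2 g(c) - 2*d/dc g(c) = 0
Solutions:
 g(c) = C1 + C2*c^3


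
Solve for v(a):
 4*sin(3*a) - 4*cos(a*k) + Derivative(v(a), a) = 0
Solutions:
 v(a) = C1 + 4*cos(3*a)/3 + 4*sin(a*k)/k


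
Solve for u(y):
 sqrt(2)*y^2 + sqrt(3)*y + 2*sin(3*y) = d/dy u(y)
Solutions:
 u(y) = C1 + sqrt(2)*y^3/3 + sqrt(3)*y^2/2 - 2*cos(3*y)/3


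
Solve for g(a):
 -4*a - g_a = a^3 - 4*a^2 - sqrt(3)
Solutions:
 g(a) = C1 - a^4/4 + 4*a^3/3 - 2*a^2 + sqrt(3)*a


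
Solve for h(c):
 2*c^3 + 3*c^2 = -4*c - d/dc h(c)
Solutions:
 h(c) = C1 - c^4/2 - c^3 - 2*c^2


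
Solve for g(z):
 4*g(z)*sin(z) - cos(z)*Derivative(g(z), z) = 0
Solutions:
 g(z) = C1/cos(z)^4


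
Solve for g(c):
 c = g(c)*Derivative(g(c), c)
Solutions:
 g(c) = -sqrt(C1 + c^2)
 g(c) = sqrt(C1 + c^2)


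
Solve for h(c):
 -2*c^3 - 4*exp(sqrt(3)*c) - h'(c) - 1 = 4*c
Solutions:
 h(c) = C1 - c^4/2 - 2*c^2 - c - 4*sqrt(3)*exp(sqrt(3)*c)/3


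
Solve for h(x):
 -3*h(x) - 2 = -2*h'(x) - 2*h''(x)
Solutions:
 h(x) = C1*exp(x*(-1 + sqrt(7))/2) + C2*exp(-x*(1 + sqrt(7))/2) - 2/3


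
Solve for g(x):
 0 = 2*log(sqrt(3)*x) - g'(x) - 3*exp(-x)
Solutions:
 g(x) = C1 + 2*x*log(x) + x*(-2 + log(3)) + 3*exp(-x)


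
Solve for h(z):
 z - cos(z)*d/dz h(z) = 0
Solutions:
 h(z) = C1 + Integral(z/cos(z), z)


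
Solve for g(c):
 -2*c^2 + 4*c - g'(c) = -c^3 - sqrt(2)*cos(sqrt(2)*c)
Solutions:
 g(c) = C1 + c^4/4 - 2*c^3/3 + 2*c^2 + sin(sqrt(2)*c)


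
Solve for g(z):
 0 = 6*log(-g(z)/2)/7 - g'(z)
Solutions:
 -7*Integral(1/(log(-_y) - log(2)), (_y, g(z)))/6 = C1 - z


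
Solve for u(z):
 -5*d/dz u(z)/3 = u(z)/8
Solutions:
 u(z) = C1*exp(-3*z/40)


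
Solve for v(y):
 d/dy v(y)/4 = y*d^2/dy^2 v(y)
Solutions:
 v(y) = C1 + C2*y^(5/4)


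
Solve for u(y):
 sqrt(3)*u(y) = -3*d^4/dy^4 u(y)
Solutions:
 u(y) = (C1*sin(sqrt(2)*3^(7/8)*y/6) + C2*cos(sqrt(2)*3^(7/8)*y/6))*exp(-sqrt(2)*3^(7/8)*y/6) + (C3*sin(sqrt(2)*3^(7/8)*y/6) + C4*cos(sqrt(2)*3^(7/8)*y/6))*exp(sqrt(2)*3^(7/8)*y/6)


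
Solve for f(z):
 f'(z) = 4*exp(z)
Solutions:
 f(z) = C1 + 4*exp(z)


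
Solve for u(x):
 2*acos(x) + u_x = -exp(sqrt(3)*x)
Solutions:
 u(x) = C1 - 2*x*acos(x) + 2*sqrt(1 - x^2) - sqrt(3)*exp(sqrt(3)*x)/3


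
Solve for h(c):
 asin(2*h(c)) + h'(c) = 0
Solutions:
 Integral(1/asin(2*_y), (_y, h(c))) = C1 - c


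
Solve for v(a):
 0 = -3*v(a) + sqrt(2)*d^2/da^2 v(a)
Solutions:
 v(a) = C1*exp(-2^(3/4)*sqrt(3)*a/2) + C2*exp(2^(3/4)*sqrt(3)*a/2)


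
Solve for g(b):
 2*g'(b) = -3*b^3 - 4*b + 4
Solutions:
 g(b) = C1 - 3*b^4/8 - b^2 + 2*b


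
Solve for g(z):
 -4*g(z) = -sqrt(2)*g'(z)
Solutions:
 g(z) = C1*exp(2*sqrt(2)*z)


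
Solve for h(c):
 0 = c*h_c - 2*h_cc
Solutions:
 h(c) = C1 + C2*erfi(c/2)


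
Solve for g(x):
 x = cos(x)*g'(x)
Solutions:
 g(x) = C1 + Integral(x/cos(x), x)


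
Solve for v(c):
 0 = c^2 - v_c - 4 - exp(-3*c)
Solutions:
 v(c) = C1 + c^3/3 - 4*c + exp(-3*c)/3


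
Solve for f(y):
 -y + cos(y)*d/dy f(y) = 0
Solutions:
 f(y) = C1 + Integral(y/cos(y), y)


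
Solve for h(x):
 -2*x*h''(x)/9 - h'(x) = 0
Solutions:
 h(x) = C1 + C2/x^(7/2)


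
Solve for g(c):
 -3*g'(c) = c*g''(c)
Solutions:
 g(c) = C1 + C2/c^2


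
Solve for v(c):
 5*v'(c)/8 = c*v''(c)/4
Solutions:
 v(c) = C1 + C2*c^(7/2)


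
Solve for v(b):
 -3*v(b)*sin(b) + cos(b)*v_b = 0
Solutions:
 v(b) = C1/cos(b)^3


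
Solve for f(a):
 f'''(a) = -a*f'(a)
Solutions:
 f(a) = C1 + Integral(C2*airyai(-a) + C3*airybi(-a), a)


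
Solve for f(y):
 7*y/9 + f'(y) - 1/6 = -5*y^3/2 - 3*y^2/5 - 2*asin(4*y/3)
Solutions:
 f(y) = C1 - 5*y^4/8 - y^3/5 - 7*y^2/18 - 2*y*asin(4*y/3) + y/6 - sqrt(9 - 16*y^2)/2


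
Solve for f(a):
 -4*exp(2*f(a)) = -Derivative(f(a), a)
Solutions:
 f(a) = log(-sqrt(-1/(C1 + 4*a))) - log(2)/2
 f(a) = log(-1/(C1 + 4*a))/2 - log(2)/2


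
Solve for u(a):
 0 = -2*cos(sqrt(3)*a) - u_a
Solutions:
 u(a) = C1 - 2*sqrt(3)*sin(sqrt(3)*a)/3


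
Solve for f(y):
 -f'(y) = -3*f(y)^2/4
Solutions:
 f(y) = -4/(C1 + 3*y)


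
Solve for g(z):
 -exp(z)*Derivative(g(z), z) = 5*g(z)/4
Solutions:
 g(z) = C1*exp(5*exp(-z)/4)


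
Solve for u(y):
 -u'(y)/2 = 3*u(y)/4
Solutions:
 u(y) = C1*exp(-3*y/2)


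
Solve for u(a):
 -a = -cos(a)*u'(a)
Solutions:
 u(a) = C1 + Integral(a/cos(a), a)


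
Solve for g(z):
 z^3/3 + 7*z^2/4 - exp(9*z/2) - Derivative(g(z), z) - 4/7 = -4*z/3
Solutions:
 g(z) = C1 + z^4/12 + 7*z^3/12 + 2*z^2/3 - 4*z/7 - 2*exp(9*z/2)/9


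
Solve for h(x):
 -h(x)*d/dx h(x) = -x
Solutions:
 h(x) = -sqrt(C1 + x^2)
 h(x) = sqrt(C1 + x^2)


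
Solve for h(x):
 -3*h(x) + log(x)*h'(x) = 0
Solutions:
 h(x) = C1*exp(3*li(x))


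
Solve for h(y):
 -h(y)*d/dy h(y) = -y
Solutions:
 h(y) = -sqrt(C1 + y^2)
 h(y) = sqrt(C1 + y^2)


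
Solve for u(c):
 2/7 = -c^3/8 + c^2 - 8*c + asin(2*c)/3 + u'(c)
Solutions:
 u(c) = C1 + c^4/32 - c^3/3 + 4*c^2 - c*asin(2*c)/3 + 2*c/7 - sqrt(1 - 4*c^2)/6


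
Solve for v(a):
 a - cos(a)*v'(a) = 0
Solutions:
 v(a) = C1 + Integral(a/cos(a), a)


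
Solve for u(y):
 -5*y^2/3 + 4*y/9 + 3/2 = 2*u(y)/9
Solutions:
 u(y) = -15*y^2/2 + 2*y + 27/4


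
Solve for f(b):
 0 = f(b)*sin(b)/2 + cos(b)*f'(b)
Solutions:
 f(b) = C1*sqrt(cos(b))


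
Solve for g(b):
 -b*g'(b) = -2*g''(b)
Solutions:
 g(b) = C1 + C2*erfi(b/2)


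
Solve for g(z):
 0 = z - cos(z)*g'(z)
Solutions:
 g(z) = C1 + Integral(z/cos(z), z)


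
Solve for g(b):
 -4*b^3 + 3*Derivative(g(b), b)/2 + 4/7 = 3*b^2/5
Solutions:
 g(b) = C1 + 2*b^4/3 + 2*b^3/15 - 8*b/21


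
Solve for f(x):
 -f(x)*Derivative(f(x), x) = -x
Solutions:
 f(x) = -sqrt(C1 + x^2)
 f(x) = sqrt(C1 + x^2)


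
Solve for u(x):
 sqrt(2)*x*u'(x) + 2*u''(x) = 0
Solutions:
 u(x) = C1 + C2*erf(2^(1/4)*x/2)


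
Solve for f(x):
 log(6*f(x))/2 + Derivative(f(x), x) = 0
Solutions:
 2*Integral(1/(log(_y) + log(6)), (_y, f(x))) = C1 - x


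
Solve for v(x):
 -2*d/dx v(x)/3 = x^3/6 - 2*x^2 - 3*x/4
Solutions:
 v(x) = C1 - x^4/16 + x^3 + 9*x^2/16


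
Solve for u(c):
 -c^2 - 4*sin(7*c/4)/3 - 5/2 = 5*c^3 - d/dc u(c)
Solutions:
 u(c) = C1 + 5*c^4/4 + c^3/3 + 5*c/2 - 16*cos(7*c/4)/21


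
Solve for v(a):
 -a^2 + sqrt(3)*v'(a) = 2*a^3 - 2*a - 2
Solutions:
 v(a) = C1 + sqrt(3)*a^4/6 + sqrt(3)*a^3/9 - sqrt(3)*a^2/3 - 2*sqrt(3)*a/3


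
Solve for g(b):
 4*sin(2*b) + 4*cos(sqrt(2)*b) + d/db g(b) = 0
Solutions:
 g(b) = C1 - 2*sqrt(2)*sin(sqrt(2)*b) + 2*cos(2*b)


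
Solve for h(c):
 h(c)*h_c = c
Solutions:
 h(c) = -sqrt(C1 + c^2)
 h(c) = sqrt(C1 + c^2)


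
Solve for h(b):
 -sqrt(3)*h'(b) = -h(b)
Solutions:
 h(b) = C1*exp(sqrt(3)*b/3)


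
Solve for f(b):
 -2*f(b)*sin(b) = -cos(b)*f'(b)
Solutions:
 f(b) = C1/cos(b)^2


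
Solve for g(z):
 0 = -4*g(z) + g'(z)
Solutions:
 g(z) = C1*exp(4*z)


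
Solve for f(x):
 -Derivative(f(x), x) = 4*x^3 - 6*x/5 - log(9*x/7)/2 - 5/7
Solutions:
 f(x) = C1 - x^4 + 3*x^2/5 + x*log(x)/2 - x*log(7)/2 + 3*x/14 + x*log(3)


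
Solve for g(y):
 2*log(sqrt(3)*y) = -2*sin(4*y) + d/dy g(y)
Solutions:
 g(y) = C1 + 2*y*log(y) - 2*y + y*log(3) - cos(4*y)/2


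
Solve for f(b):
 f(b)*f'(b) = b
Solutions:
 f(b) = -sqrt(C1 + b^2)
 f(b) = sqrt(C1 + b^2)


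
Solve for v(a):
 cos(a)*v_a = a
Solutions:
 v(a) = C1 + Integral(a/cos(a), a)


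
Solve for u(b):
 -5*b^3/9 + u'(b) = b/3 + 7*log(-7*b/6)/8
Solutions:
 u(b) = C1 + 5*b^4/36 + b^2/6 + 7*b*log(-b)/8 + 7*b*(-log(6) - 1 + log(7))/8


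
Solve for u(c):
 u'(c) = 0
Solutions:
 u(c) = C1


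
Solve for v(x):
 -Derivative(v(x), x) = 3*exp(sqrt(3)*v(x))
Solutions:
 v(x) = sqrt(3)*(2*log(1/(C1 + 3*x)) - log(3))/6


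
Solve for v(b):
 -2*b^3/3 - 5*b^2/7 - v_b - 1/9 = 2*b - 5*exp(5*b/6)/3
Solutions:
 v(b) = C1 - b^4/6 - 5*b^3/21 - b^2 - b/9 + 2*exp(5*b/6)


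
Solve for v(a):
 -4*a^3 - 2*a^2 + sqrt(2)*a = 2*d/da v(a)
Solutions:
 v(a) = C1 - a^4/2 - a^3/3 + sqrt(2)*a^2/4


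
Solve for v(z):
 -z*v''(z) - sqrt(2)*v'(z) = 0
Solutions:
 v(z) = C1 + C2*z^(1 - sqrt(2))


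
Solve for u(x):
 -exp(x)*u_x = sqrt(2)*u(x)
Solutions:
 u(x) = C1*exp(sqrt(2)*exp(-x))


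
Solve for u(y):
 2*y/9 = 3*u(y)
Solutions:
 u(y) = 2*y/27


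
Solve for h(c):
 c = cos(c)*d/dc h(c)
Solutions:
 h(c) = C1 + Integral(c/cos(c), c)


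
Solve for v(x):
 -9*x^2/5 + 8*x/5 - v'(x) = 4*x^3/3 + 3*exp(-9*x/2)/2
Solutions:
 v(x) = C1 - x^4/3 - 3*x^3/5 + 4*x^2/5 + exp(-9*x/2)/3


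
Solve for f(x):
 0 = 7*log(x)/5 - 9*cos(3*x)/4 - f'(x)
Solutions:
 f(x) = C1 + 7*x*log(x)/5 - 7*x/5 - 3*sin(3*x)/4


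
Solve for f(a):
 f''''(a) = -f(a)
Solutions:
 f(a) = (C1*sin(sqrt(2)*a/2) + C2*cos(sqrt(2)*a/2))*exp(-sqrt(2)*a/2) + (C3*sin(sqrt(2)*a/2) + C4*cos(sqrt(2)*a/2))*exp(sqrt(2)*a/2)


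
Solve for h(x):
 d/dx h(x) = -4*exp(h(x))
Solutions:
 h(x) = log(1/(C1 + 4*x))


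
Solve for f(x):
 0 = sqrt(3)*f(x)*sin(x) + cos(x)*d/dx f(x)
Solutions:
 f(x) = C1*cos(x)^(sqrt(3))


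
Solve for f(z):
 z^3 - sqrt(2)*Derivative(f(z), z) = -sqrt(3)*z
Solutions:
 f(z) = C1 + sqrt(2)*z^4/8 + sqrt(6)*z^2/4


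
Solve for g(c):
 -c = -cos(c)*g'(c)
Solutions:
 g(c) = C1 + Integral(c/cos(c), c)


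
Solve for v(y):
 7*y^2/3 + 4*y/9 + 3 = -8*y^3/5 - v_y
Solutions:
 v(y) = C1 - 2*y^4/5 - 7*y^3/9 - 2*y^2/9 - 3*y


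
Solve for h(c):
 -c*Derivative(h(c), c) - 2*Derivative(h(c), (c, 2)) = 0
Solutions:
 h(c) = C1 + C2*erf(c/2)


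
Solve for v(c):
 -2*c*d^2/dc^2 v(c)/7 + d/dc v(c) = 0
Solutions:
 v(c) = C1 + C2*c^(9/2)


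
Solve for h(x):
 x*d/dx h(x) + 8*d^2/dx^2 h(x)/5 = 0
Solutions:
 h(x) = C1 + C2*erf(sqrt(5)*x/4)


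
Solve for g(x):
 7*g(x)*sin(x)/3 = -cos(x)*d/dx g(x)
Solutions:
 g(x) = C1*cos(x)^(7/3)


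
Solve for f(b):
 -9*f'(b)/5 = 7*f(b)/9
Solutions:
 f(b) = C1*exp(-35*b/81)


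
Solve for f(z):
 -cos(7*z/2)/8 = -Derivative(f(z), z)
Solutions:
 f(z) = C1 + sin(7*z/2)/28


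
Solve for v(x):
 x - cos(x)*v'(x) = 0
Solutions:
 v(x) = C1 + Integral(x/cos(x), x)


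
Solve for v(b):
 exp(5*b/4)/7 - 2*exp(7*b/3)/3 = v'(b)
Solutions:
 v(b) = C1 + 4*exp(5*b/4)/35 - 2*exp(7*b/3)/7


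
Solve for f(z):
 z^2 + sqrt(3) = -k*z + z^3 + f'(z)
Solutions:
 f(z) = C1 + k*z^2/2 - z^4/4 + z^3/3 + sqrt(3)*z


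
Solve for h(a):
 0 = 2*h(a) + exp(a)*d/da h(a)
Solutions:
 h(a) = C1*exp(2*exp(-a))


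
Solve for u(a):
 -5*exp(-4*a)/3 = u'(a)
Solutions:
 u(a) = C1 + 5*exp(-4*a)/12


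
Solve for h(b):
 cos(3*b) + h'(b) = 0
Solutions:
 h(b) = C1 - sin(3*b)/3


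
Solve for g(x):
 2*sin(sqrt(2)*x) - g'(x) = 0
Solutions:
 g(x) = C1 - sqrt(2)*cos(sqrt(2)*x)


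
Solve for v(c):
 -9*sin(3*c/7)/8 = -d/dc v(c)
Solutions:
 v(c) = C1 - 21*cos(3*c/7)/8


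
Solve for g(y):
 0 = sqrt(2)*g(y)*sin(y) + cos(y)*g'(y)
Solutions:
 g(y) = C1*cos(y)^(sqrt(2))


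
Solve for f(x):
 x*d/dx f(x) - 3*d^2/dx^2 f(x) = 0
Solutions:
 f(x) = C1 + C2*erfi(sqrt(6)*x/6)


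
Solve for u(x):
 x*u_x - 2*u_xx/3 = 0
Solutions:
 u(x) = C1 + C2*erfi(sqrt(3)*x/2)


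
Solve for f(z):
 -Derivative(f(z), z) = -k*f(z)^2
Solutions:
 f(z) = -1/(C1 + k*z)


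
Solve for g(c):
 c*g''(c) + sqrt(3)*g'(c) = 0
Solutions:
 g(c) = C1 + C2*c^(1 - sqrt(3))


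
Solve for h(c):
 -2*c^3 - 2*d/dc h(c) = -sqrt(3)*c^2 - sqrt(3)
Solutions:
 h(c) = C1 - c^4/4 + sqrt(3)*c^3/6 + sqrt(3)*c/2


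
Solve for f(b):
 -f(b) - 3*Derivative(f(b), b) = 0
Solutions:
 f(b) = C1*exp(-b/3)


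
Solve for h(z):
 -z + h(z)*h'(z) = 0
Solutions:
 h(z) = -sqrt(C1 + z^2)
 h(z) = sqrt(C1 + z^2)


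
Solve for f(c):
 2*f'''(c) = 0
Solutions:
 f(c) = C1 + C2*c + C3*c^2


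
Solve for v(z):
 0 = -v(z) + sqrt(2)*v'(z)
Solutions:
 v(z) = C1*exp(sqrt(2)*z/2)


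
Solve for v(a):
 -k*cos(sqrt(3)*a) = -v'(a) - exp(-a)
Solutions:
 v(a) = C1 + sqrt(3)*k*sin(sqrt(3)*a)/3 + exp(-a)


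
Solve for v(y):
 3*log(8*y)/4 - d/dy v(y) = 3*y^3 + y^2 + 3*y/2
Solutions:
 v(y) = C1 - 3*y^4/4 - y^3/3 - 3*y^2/4 + 3*y*log(y)/4 - 3*y/4 + 9*y*log(2)/4


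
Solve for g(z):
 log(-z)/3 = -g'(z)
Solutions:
 g(z) = C1 - z*log(-z)/3 + z/3


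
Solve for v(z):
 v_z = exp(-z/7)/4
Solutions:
 v(z) = C1 - 7*exp(-z/7)/4


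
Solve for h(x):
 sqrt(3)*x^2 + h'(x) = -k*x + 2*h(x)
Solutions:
 h(x) = C1*exp(2*x) + k*x/2 + k/4 + sqrt(3)*x^2/2 + sqrt(3)*x/2 + sqrt(3)/4


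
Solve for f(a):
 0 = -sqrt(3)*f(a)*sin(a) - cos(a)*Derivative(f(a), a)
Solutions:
 f(a) = C1*cos(a)^(sqrt(3))


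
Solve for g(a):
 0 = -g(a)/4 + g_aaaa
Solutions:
 g(a) = C1*exp(-sqrt(2)*a/2) + C2*exp(sqrt(2)*a/2) + C3*sin(sqrt(2)*a/2) + C4*cos(sqrt(2)*a/2)


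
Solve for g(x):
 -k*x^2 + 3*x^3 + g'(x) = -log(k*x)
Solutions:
 g(x) = C1 + k*x^3/3 - 3*x^4/4 - x*log(k*x) + x


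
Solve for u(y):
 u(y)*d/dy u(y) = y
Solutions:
 u(y) = -sqrt(C1 + y^2)
 u(y) = sqrt(C1 + y^2)
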